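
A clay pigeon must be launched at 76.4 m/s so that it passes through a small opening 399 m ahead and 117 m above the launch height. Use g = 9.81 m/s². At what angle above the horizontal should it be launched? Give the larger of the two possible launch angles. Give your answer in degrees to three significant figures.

64.3°

Trajectory: y = x tanθ − g x² (1 + tan²θ)/(2v₀²). With x = 399, y = 117, v₀ = 76.4, g = 9.81:
133.8 tan²θ − 399 tanθ + (250.8) = 0.
tanθ = [399 ± √(399² − 4 × 133.8 × (250.8))] / (2 × 133.8) = (399 ± 158.1) / 267.6, giving tanθ = 0.9003 or 2.082.
θ = 42.00° or 64.35°; the larger is 64.35°.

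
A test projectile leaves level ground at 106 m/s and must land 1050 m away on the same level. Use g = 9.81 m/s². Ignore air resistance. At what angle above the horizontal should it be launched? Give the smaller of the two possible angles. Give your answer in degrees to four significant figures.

33.23°

R = v₀² sin 2θ / g gives sin 2θ = gR/v₀² = 9.81·1050/106² = 0.9167.
2θ = 66.45° or 180° − 66.45° = 113.5°, so θ = 33.23° or 56.77°.
The smaller angle is 33.23°.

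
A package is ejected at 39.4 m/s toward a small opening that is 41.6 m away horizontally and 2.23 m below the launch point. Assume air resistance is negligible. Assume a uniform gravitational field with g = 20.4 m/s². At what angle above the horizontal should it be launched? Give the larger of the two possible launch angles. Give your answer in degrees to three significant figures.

Trajectory: y = x tanθ − g x² (1 + tan²θ)/(2v₀²). With x = 41.6, y = −2.23, v₀ = 39.4, g = 20.4:
11.37 tan²θ − 41.6 tanθ + (9.141) = 0.
tanθ = [41.6 ± √(41.6² − 4 × 11.37 × (9.141))] / (2 × 11.37) = (41.6 ± 36.26) / 22.74, giving tanθ = 0.2348 or 3.424.
θ = 13.21° or 73.72°; the larger is 73.72°.

73.7°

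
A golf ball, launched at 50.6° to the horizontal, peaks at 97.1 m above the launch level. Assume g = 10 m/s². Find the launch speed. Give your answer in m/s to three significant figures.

57.0 m/s

At the peak v_y = 0, so v_y0 = √(2gH) = √(2 × 10.0 × 97.1) = 44.07 m/s.
v_y0 = v₀ sin θ ⇒ v₀ = 44.07 / sin 50.6° = 57.03 m/s.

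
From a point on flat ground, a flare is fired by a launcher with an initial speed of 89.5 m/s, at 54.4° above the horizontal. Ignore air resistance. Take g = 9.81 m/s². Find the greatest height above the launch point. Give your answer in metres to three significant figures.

Components: vₓ = 89.50 cos 54.4° = 52.10 m/s, v_y0 = 89.50 sin 54.4° = 72.77 m/s.
Maximum height: H = v_y0² / (2g) = 72.77² / (2 × 9.81) = 269.9 m.

270 m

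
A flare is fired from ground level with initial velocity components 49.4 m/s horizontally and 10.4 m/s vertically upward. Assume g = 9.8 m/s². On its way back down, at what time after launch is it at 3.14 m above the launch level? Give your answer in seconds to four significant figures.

1.758 s

Height y(t) = 10.40 t − 4.900 t² = 3.14 gives 4.900 t² − 10.40 t + 3.14 = 0.
Quadratic formula: t = (10.40 ± √46.616) / 9.80 = (10.40 ± 6.828) / 9.80 → t = 0.3645 s or 1.758 s.
The descending-branch root is 1.758 s.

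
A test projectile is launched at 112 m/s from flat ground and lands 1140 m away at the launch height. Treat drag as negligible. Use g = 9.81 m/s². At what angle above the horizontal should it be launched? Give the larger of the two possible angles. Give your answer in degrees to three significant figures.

58.5°

From R = (v₀²/g) sin 2θ: sin 2θ = 9.81 × 1140 / 12544 = 0.8915.
2θ = 63.07° or 180° − 63.07° = 116.9°, so θ = 31.53° or 58.47°.
The larger angle is 58.47°.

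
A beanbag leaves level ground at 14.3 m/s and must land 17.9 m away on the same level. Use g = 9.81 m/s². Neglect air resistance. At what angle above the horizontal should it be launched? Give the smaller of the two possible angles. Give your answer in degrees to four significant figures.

29.59°

Level-ground range R = v₀² sin(2θ)/g ⇒ sin(2θ) = gR/v₀² = 9.81 × 17.9 / 14.3² = 0.8587.
2θ = 59.17° or 180° − 59.17° = 120.8°, so θ = 29.59° or 60.41°.
The smaller angle is 29.59°.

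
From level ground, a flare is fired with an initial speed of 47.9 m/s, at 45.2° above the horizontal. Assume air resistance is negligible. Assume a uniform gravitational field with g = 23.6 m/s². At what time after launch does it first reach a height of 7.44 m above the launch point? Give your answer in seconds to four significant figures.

0.2387 s

vₓ = 47.90 cos 45.2° = 33.75 m/s; v_y0 = 47.90 sin 45.2° = 33.99 m/s.
Set y = v_y0 t − ½ g t² = 7.44: 11.80 t² − 33.99 t + 7.44 = 0.
Quadratic formula: t = (33.99 ± √804.05) / 23.6 = (33.99 ± 28.36) / 23.6 → t = 0.2387 s or 2.642 s.
The first (ascending) time is 0.2387 s.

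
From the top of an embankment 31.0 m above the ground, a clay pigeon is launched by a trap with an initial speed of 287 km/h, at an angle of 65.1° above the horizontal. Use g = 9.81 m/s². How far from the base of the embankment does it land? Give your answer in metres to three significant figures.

Convert: 287 km/h = 287/3.6 = 79.72 m/s.
Horizontal component vₓ = 79.72 cos 65.1° = 33.57 m/s; vertical v_y0 = 79.72 sin 65.1° = 72.31 m/s.
With up positive and y = 0 at the ground: y(t) = 31.0 + (72.31) t − 4.905 t². Setting y = 0 and taking the positive root: t = [72.31 + √(72.31² + 2·9.81·31.0)] / 9.81 = (72.31 + 76.40) / 9.81 = 15.16 s.
Horizontal distance: R = vₓ t = 33.57 × 15.16 = 508.8 m.

509 m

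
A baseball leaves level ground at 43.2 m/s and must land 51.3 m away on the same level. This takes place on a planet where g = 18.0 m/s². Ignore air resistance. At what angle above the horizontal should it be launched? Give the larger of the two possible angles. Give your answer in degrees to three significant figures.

75.2°

Level-ground range R = v₀² sin(2θ)/g ⇒ sin(2θ) = gR/v₀² = 18.0 × 51.3 / 43.2² = 0.4948.
2θ = 29.66° or 180° − 29.66° = 150.3°, so θ = 14.83° or 75.17°.
The larger angle is 75.17°.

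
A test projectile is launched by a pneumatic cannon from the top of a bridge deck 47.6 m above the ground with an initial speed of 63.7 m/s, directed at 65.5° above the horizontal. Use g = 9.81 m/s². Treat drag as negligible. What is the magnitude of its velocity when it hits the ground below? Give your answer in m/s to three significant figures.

vₓ = 63.70 cos 65.5° = 26.42 m/s; v_y0 = 63.70 sin 65.5° = 57.96 m/s.
The projectile lands when y = 47.6 + (57.96) t − ½·9.81·t² = 0. Positive root: t = (57.96 + √(57.96² + 2·9.81·47.6)) / 9.81 = (57.96 + 65.53) / 9.81 = 12.59 s.
Vertical velocity at impact: v_y = v_y0 − g t = 57.96 − 9.81 × 12.59 = −65.53 m/s.
Speed: |v| = √(vₓ² + v_y²) = √(26.42² + 65.53²) = 70.65 m/s.

70.7 m/s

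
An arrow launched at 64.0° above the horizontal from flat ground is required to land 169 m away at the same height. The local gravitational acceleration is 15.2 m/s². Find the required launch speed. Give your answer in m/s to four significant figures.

57.10 m/s

From R = (v₀² / g) sin 2θ: v₀ = √(gR / sin 2θ).
v₀ = √(15.2 × 169 / sin 128.0°) = √(2569 / 0.7880) = √3259.9 = 57.10 m/s.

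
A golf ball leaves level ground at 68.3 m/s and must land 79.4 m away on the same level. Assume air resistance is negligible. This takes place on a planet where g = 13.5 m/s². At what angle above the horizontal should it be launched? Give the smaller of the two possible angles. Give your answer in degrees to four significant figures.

R = v₀² sin 2θ / g gives sin 2θ = gR/v₀² = 13.5·79.4/68.3² = 0.2298.
2θ = 13.28° or 180° − 13.28° = 166.7°, so θ = 6.642° or 83.36°.
The smaller angle is 6.642°.

6.642°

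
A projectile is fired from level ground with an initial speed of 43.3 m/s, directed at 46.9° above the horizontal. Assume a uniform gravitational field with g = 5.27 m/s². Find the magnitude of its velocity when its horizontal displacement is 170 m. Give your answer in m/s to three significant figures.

Components: vₓ = 43.30 cos 46.9° = 29.59 m/s, v_y0 = 43.30 sin 46.9° = 31.62 m/s.
x = vₓ t ⇒ t = 170/29.59 = 5.746 s.
Vertical velocity there: v_y = v_y0 − g t = 31.62 − 5.27 × 5.746 = 1.335 m/s.
Speed: √(vₓ² + v_y²) = √(29.59² + 1.335²) = 29.62 m/s.

29.6 m/s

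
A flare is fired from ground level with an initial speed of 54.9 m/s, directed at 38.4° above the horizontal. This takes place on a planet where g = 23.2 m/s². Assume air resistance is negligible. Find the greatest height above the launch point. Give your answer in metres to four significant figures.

25.06 m

Resolve: vₓ = 54.90 cos 38.4° = 43.02 m/s and v_y0 = 54.90 sin 38.4° = 34.10 m/s.
At the apex v_y = 0, so H = v_y0²/(2g) = 34.10²/46.40 = 25.06 m.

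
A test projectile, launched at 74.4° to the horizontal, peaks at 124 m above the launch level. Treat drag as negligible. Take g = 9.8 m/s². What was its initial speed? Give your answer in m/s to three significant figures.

51.2 m/s

At the peak v_y = 0, so v_y0 = √(2gH) = √(2 × 9.80 × 124) = 49.30 m/s.
v_y0 = v₀ sin θ ⇒ v₀ = 49.30 / sin 74.4° = 51.18 m/s.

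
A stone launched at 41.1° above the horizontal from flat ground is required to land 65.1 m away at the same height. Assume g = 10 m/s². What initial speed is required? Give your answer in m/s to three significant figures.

25.6 m/s

Level-ground range: R = v₀² sin(2θ)/g, so v₀ = √(gR / sin 2θ).
v₀ = √(10.0 × 65.1 / sin 82.20°) = √(651.0 / 0.9907) = √657.08 = 25.63 m/s.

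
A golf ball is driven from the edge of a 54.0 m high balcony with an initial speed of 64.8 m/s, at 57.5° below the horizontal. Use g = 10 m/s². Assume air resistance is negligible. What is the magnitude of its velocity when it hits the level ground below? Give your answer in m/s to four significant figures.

72.66 m/s

vₓ = 64.80 cos 57.5° = 34.82 m/s; v_y0 = −54.65 m/s (downward).
Vertical motion (up positive, ground at y = 0): 5.000 t² − (−54.65) t − 54.0 = 0, so t = (−54.65 + √(54.65² + 2·10.0·54.0)) / 10.0 = (−54.65 + 63.77) / 10.0 = 0.9120 s.
Vertical velocity at impact: v_y = v_y0 − g t = −54.65 − 10.0 × 0.9120 = −63.77 m/s.
Speed: |v| = √(vₓ² + v_y²) = √(34.82² + 63.77²) = 72.66 m/s.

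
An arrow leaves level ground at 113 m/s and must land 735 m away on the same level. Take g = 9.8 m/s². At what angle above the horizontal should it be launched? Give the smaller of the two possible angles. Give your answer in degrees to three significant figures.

17.2°

Level-ground range R = v₀² sin(2θ)/g ⇒ sin(2θ) = gR/v₀² = 9.80 × 735 / 113² = 0.5641.
2θ = 34.34° or 180° − 34.34° = 145.7°, so θ = 17.17° or 72.83°.
The smaller angle is 17.17°.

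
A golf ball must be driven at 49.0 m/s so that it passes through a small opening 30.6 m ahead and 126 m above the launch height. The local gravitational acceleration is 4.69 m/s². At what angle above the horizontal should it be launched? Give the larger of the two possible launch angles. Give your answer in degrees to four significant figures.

88.00°

Trajectory: y = x tanθ − g x² (1 + tan²θ)/(2v₀²). With x = 30.6, y = 126, v₀ = 49.0, g = 4.69:
0.9145 tan²θ − 30.6 tanθ + (126.9) = 0.
tanθ = [30.6 ± √(30.6² − 4 × 0.9145 × (126.9))] / (2 × 0.9145) = (30.6 ± 21.73) / 1.829, giving tanθ = 4.851 or 28.61.
θ = 78.35° or 88.00°; the larger is 88.00°.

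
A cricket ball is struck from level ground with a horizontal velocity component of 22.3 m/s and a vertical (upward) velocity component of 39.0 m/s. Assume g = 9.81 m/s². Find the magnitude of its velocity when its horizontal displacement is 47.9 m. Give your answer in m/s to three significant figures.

Time to reach x = 47.9 m: t = x/vₓ = 47.9/22.30 = 2.148 s.
Vertical velocity there: v_y = v_y0 − g t = 39.00 − 9.81 × 2.148 = 17.93 m/s.
Speed: √(vₓ² + v_y²) = √(22.30² + 17.93²) = 28.61 m/s.

28.6 m/s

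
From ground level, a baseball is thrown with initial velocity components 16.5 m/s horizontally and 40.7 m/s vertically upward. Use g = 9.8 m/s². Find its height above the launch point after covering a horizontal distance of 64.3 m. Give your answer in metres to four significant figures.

x = vₓ t ⇒ t = 64.3/16.50 = 3.897 s.
Height: y = v_y0 t − ½ g t² = 40.70 × 3.897 − 4.900 × 3.897² = 158.6 − 74.41 = 84.19 m.

84.19 m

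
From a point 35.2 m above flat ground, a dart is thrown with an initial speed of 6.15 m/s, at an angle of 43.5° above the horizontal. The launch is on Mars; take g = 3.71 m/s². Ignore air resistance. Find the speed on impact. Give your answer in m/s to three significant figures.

17.3 m/s

vₓ = 6.150 cos 43.5° = 4.461 m/s; v_y0 = 6.150 sin 43.5° = 4.233 m/s.
With up positive and y = 0 at the ground: y(t) = 35.2 + (4.233) t − 1.855 t². Setting y = 0 and taking the positive root: t = [4.233 + √(4.233² + 2·3.71·35.2)] / 3.71 = (4.233 + 16.71) / 3.71 = 5.644 s.
Vertical velocity at impact: v_y = v_y0 − g t = 4.233 − 3.71 × 5.644 = −16.71 m/s.
Speed: |v| = √(vₓ² + v_y²) = √(4.461² + 16.71²) = 17.29 m/s.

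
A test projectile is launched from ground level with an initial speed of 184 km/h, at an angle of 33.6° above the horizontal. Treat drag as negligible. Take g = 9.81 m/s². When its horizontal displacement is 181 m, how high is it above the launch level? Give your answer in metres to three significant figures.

31.6 m

Convert: 184 km/h = 184/3.6 = 51.11 m/s.
Resolve: vₓ = 51.11 cos 33.6° = 42.57 m/s and v_y0 = 51.11 sin 33.6° = 28.28 m/s.
x = vₓ t ⇒ t = 181/42.57 = 4.252 s.
Height: y = v_y0 t − ½ g t² = 28.28 × 4.252 − 4.905 × 4.252² = 120.3 − 88.67 = 31.59 m.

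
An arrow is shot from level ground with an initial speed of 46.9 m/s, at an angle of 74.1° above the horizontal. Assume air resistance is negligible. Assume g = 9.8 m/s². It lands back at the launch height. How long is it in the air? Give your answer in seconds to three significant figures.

Components: vₓ = 46.90 cos 74.1° = 12.85 m/s, v_y0 = 46.90 sin 74.1° = 45.11 m/s.
Time of flight on level ground: T = 2 v_y0 / g = 2 × 45.11 / 9.80 = 9.205 s.

9.21 s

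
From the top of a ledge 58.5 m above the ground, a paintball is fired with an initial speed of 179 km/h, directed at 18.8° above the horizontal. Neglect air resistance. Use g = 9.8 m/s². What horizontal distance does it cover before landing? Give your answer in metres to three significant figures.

257 m

Convert: 179 km/h = 179/3.6 = 49.72 m/s.
Horizontal component vₓ = 49.72 cos 18.8° = 47.07 m/s; vertical v_y0 = 49.72 sin 18.8° = 16.02 m/s.
Vertical motion (up positive, ground at y = 0): 4.900 t² − (16.02) t − 58.5 = 0, so t = (16.02 + √(16.02² + 2·9.80·58.5)) / 9.80 = (16.02 + 37.46) / 9.80 = 5.458 s.
Horizontal distance: R = vₓ t = 47.07 × 5.458 = 256.9 m.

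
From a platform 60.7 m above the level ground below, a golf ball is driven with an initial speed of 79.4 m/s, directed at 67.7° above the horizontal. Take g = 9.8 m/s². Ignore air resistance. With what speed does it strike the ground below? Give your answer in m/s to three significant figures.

vₓ = 79.40 cos 67.7° = 30.13 m/s; v_y0 = 79.40 sin 67.7° = 73.46 m/s.
Vertical motion (up positive, ground at y = 0): 4.900 t² − (73.46) t − 60.7 = 0, so t = (73.46 + √(73.46² + 2·9.80·60.7)) / 9.80 = (73.46 + 81.16) / 9.80 = 15.78 s.
Vertical velocity at impact: v_y = v_y0 − g t = 73.46 − 9.80 × 15.78 = −81.16 m/s.
Speed: |v| = √(vₓ² + v_y²) = √(30.13² + 81.16²) = 86.57 m/s.

86.6 m/s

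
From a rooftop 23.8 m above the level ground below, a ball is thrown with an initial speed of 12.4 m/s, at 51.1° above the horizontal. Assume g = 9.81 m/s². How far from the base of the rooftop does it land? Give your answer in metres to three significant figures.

Horizontal component vₓ = 12.40 cos 51.1° = 7.787 m/s; vertical v_y0 = 12.40 sin 51.1° = 9.650 m/s.
The projectile lands when y = 23.8 + (9.650) t − ½·9.81·t² = 0. Positive root: t = (9.650 + √(9.650² + 2·9.81·23.8)) / 9.81 = (9.650 + 23.67) / 9.81 = 3.396 s.
Horizontal distance: R = vₓ t = 7.787 × 3.396 = 26.44 m.

26.4 m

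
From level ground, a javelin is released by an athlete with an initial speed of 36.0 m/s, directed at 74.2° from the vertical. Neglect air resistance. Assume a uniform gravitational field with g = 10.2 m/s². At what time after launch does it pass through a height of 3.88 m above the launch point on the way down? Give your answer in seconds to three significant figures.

1.36 s

Components: vₓ = 36.00 sin 74.2° = 34.64 m/s, v_y0 = 36.00 cos 74.2° = 9.802 m/s.
Set y = v_y0 t − ½ g t² = 3.88: 5.100 t² − 9.802 t + 3.88 = 0.
Quadratic formula: t = (9.802 ± √16.929) / 10.2 = (9.802 ± 4.114) / 10.2 → t = 0.5576 s or 1.364 s.
The descending-branch root is 1.364 s.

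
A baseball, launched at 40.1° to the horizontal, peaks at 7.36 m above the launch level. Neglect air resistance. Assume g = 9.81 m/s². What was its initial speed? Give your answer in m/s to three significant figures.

18.7 m/s

At the peak v_y = 0, so v_y0 = √(2gH) = √(2 × 9.81 × 7.36) = 12.02 m/s.
v_y0 = v₀ sin θ ⇒ v₀ = 12.02 / sin 40.1° = 18.66 m/s.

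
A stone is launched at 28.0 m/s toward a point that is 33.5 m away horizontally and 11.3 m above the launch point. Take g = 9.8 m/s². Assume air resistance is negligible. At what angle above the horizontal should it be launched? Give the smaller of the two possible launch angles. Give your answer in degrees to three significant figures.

Trajectory: y = x tanθ − g x² (1 + tan²θ)/(2v₀²). With x = 33.5, y = 11.3, v₀ = 28.0, g = 9.80:
7.014 tan²θ − 33.5 tanθ + (18.31) = 0.
tanθ = [33.5 ± √(33.5² − 4 × 7.014 × (18.31))] / (2 × 7.014) = (33.5 ± 24.67) / 14.03, giving tanθ = 0.6297 or 4.146.
θ = 32.20° or 76.44°; the smaller is 32.20°.

32.2°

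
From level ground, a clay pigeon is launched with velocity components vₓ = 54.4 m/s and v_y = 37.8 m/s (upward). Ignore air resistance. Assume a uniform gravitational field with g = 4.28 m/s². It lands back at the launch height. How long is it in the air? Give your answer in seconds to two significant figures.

18 s

Landing at launch height ⇒ T = 2 v_y0 / g = 2 × 37.80 / 4.28 = 17.66 s.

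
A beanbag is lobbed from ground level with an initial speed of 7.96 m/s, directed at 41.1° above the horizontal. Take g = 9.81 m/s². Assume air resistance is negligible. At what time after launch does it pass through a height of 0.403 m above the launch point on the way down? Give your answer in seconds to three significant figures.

Horizontal component vₓ = 7.960 cos 41.1° = 5.998 m/s; vertical v_y0 = 7.960 sin 41.1° = 5.233 m/s.
Height y(t) = 5.233 t − 4.905 t² = 0.403 gives 4.905 t² − 5.233 t + 0.403 = 0.
Quadratic formula: t = (5.233 ± √19.474) / 9.81 = (5.233 ± 4.413) / 9.81 → t = 0.08356 s or 0.9833 s.
The descending-branch root is 0.9833 s.

0.983 s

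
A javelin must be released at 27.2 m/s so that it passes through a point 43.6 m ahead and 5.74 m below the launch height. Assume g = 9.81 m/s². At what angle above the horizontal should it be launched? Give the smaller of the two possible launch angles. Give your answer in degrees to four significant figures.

Trajectory: y = x tanθ − g x² (1 + tan²θ)/(2v₀²). With x = 43.6, y = −5.74, v₀ = 27.2, g = 9.81:
12.60 tan²θ − 43.6 tanθ + (6.863) = 0.
tanθ = [43.6 ± √(43.6² − 4 × 12.60 × (6.863))] / (2 × 12.60) = (43.6 ± 39.43) / 25.21, giving tanθ = 0.1653 or 3.294.
θ = 9.387° or 73.11°; the smaller is 9.387°.

9.387°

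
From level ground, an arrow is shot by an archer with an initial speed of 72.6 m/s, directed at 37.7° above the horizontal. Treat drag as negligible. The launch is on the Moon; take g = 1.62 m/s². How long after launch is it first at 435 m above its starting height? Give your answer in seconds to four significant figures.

Resolve: vₓ = 72.60 cos 37.7° = 57.44 m/s and v_y0 = 72.60 sin 37.7° = 44.40 m/s.
Height y(t) = 44.40 t − 0.8100 t² = 435 gives 0.8100 t² − 44.40 t + 435 = 0.
Quadratic formula: t = (44.40 ± √561.68) / 1.62 = (44.40 ± 23.70) / 1.62 → t = 12.78 s or 42.03 s.
The first (ascending) time is 12.78 s.

12.78 s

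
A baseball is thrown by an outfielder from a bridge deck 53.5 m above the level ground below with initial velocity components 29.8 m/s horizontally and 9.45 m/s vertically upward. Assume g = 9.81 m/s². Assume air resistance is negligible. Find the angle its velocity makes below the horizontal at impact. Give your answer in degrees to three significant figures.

The projectile lands when y = 53.5 + (9.450) t − ½·9.81·t² = 0. Positive root: t = (9.450 + √(9.450² + 2·9.81·53.5)) / 9.81 = (9.450 + 33.75) / 9.81 = 4.404 s.
At impact: v_y = v_y0 − g t = −33.75 m/s; vₓ = 29.80 m/s.
Angle below horizontal: arctan(|v_y|/vₓ) = arctan(33.75/29.80) = 48.56°.

48.6°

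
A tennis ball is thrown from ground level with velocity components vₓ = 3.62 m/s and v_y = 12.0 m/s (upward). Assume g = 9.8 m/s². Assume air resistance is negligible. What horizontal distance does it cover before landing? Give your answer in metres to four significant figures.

8.865 m

Time aloft: T = 2 v_y0 / g = 2 × 12.00 / 9.80 = 2.449 s.
Horizontal distance R = vₓ T = 3.620 × 2.449 = 8.865 m.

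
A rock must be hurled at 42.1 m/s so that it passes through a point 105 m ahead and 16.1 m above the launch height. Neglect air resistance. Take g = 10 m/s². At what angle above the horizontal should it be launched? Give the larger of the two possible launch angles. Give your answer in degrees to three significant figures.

70.6°

Trajectory: y = x tanθ − g x² (1 + tan²θ)/(2v₀²). With x = 105, y = 16.1, v₀ = 42.1, g = 10.0:
31.10 tan²θ − 105 tanθ + (47.20) = 0.
tanθ = [105 ± √(105² − 4 × 31.10 × (47.20))] / (2 × 31.10) = (105 ± 71.78) / 62.20, giving tanθ = 0.5340 or 2.842.
θ = 28.10° or 70.61°; the larger is 70.61°.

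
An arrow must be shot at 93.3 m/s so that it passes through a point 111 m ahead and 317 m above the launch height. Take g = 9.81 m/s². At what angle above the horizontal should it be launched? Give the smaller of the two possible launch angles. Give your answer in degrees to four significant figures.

75.41°

Trajectory: y = x tanθ − g x² (1 + tan²θ)/(2v₀²). With x = 111, y = 317, v₀ = 93.3, g = 9.81:
6.943 tan²θ − 111 tanθ + (323.9) = 0.
tanθ = [111 ± √(111² − 4 × 6.943 × (323.9))] / (2 × 6.943) = (111 ± 57.66) / 13.89, giving tanθ = 3.841 or 12.15.
θ = 75.41° or 85.29°; the smaller is 75.41°.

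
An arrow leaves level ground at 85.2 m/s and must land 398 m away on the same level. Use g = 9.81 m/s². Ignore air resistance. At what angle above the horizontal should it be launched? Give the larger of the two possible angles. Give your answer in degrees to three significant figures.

73.7°

From R = (v₀²/g) sin 2θ: sin 2θ = 9.81 × 398 / 7259.0 = 0.5379.
2θ = 32.54° or 180° − 32.54° = 147.5°, so θ = 16.27° or 73.73°.
The larger angle is 73.73°.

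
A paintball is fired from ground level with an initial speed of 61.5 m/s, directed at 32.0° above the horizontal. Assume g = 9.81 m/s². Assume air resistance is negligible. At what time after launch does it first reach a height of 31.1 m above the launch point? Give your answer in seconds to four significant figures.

1.155 s

Resolve: vₓ = 61.50 cos 32.0° = 52.15 m/s and v_y0 = 61.50 sin 32.0° = 32.59 m/s.
Require v_y0 t − ½ g t² = 31.1, i.e. 4.905 t² − 32.59 t + 31.1 = 0.
t = [32.59 ± √(32.59² − 2·9.81·31.1)] / 9.81 = (32.59 ± 21.26) / 9.81, so t = 1.155 s or t = 5.489 s.
The first (ascending) time is 1.155 s.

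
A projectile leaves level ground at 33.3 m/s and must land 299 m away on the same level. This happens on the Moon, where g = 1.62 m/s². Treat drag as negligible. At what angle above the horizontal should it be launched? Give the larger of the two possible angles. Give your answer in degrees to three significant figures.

77.0°

R = v₀² sin 2θ / g gives sin 2θ = gR/v₀² = 1.62·299/33.3² = 0.4368.
2θ = 25.90° or 180° − 25.90° = 154.1°, so θ = 12.95° or 77.05°.
The larger angle is 77.05°.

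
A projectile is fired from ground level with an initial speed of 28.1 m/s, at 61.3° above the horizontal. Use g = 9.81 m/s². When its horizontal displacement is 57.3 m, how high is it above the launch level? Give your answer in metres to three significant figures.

16.2 m

vₓ = 28.10 cos 61.3° = 13.49 m/s; v_y0 = 28.10 sin 61.3° = 24.65 m/s.
x = vₓ t ⇒ t = 57.3/13.49 = 4.246 s.
Height: y = v_y0 t − ½ g t² = 24.65 × 4.246 − 4.905 × 4.246² = 104.7 − 88.44 = 16.22 m.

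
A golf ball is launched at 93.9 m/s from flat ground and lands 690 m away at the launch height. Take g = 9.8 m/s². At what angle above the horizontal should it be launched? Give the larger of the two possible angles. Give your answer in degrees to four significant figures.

R = v₀² sin 2θ / g gives sin 2θ = gR/v₀² = 9.80·690/93.9² = 0.7669.
2θ = 50.08° or 180° − 50.08° = 129.9°, so θ = 25.04° or 64.96°.
The larger angle is 64.96°.

64.96°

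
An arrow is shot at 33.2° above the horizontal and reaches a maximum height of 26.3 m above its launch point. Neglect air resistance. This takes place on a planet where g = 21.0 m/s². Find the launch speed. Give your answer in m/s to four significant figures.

60.70 m/s

At the peak v_y = 0, so v_y0 = √(2gH) = √(2 × 21.0 × 26.3) = 33.24 m/s.
v_y0 = v₀ sin θ ⇒ v₀ = 33.24 / sin 33.2° = 60.70 m/s.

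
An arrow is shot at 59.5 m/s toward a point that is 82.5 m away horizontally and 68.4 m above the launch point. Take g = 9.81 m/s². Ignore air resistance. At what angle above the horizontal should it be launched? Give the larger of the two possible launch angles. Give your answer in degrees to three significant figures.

82.6°

Trajectory: y = x tanθ − g x² (1 + tan²θ)/(2v₀²). With x = 82.5, y = 68.4, v₀ = 59.5, g = 9.81:
9.430 tan²θ − 82.5 tanθ + (77.83) = 0.
tanθ = [82.5 ± √(82.5² − 4 × 9.430 × (77.83))] / (2 × 9.430) = (82.5 ± 62.21) / 18.86, giving tanθ = 1.076 or 7.673.
θ = 47.09° or 82.57°; the larger is 82.57°.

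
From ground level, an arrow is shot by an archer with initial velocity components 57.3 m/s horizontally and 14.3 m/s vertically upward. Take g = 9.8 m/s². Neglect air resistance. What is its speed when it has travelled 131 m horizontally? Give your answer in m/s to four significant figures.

57.87 m/s

x = vₓ t ⇒ t = 131/57.30 = 2.286 s.
Vertical velocity there: v_y = v_y0 − g t = 14.30 − 9.80 × 2.286 = −8.105 m/s.
Speed: √(vₓ² + v_y²) = √(57.30² + 8.105²) = 57.87 m/s.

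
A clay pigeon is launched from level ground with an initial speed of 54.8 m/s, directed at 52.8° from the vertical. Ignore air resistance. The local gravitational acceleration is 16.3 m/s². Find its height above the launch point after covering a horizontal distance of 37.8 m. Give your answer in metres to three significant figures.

Components: vₓ = 54.80 sin 52.8° = 43.65 m/s, v_y0 = 54.80 cos 52.8° = 33.13 m/s.
Time to reach x = 37.8 m: t = x/vₓ = 37.8/43.65 = 0.8660 s.
Height: y = v_y0 t − ½ g t² = 33.13 × 0.8660 − 8.150 × 0.8660² = 28.69 − 6.112 = 22.58 m.

22.6 m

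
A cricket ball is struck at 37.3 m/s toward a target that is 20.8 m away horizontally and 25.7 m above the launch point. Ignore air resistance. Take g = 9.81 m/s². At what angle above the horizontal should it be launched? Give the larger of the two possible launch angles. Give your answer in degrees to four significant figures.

Trajectory: y = x tanθ − g x² (1 + tan²θ)/(2v₀²). With x = 20.8, y = 25.7, v₀ = 37.3, g = 9.81:
1.525 tan²θ − 20.8 tanθ + (27.23) = 0.
tanθ = [20.8 ± √(20.8² − 4 × 1.525 × (27.23))] / (2 × 1.525) = (20.8 ± 16.33) / 3.051, giving tanθ = 1.467 or 12.17.
θ = 55.71° or 85.30°; the larger is 85.30°.

85.30°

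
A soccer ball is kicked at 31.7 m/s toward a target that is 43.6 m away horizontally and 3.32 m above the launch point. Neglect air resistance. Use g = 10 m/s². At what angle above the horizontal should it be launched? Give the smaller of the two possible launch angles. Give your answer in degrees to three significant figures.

Trajectory: y = x tanθ − g x² (1 + tan²θ)/(2v₀²). With x = 43.6, y = 3.32, v₀ = 31.7, g = 10.0:
9.459 tan²θ − 43.6 tanθ + (12.78) = 0.
tanθ = [43.6 ± √(43.6² − 4 × 9.459 × (12.78))] / (2 × 9.459) = (43.6 ± 37.65) / 18.92, giving tanθ = 0.3146 or 4.295.
θ = 17.46° or 76.89°; the smaller is 17.46°.

17.5°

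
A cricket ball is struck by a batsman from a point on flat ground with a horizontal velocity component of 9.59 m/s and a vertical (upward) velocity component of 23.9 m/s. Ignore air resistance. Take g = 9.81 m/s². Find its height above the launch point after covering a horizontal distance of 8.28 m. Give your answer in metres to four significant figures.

16.98 m

x = vₓ t ⇒ t = 8.28/9.590 = 0.8634 s.
Height: y = v_y0 t − ½ g t² = 23.90 × 0.8634 − 4.905 × 0.8634² = 20.64 − 3.656 = 16.98 m.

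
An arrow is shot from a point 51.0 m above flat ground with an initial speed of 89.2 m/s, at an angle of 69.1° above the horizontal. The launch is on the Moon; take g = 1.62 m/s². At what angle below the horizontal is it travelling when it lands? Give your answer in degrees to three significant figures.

69.3°

vₓ = 89.20 cos 69.1° = 31.82 m/s; v_y0 = 89.20 sin 69.1° = 83.33 m/s.
With up positive and y = 0 at the ground: y(t) = 51.0 + (83.33) t − 0.8100 t². Setting y = 0 and taking the positive root: t = [83.33 + √(83.33² + 2·1.62·51.0)] / 1.62 = (83.33 + 84.32) / 1.62 = 103.5 s.
At impact: v_y = v_y0 − g t = −84.32 m/s; vₓ = 31.82 m/s.
Angle below horizontal: arctan(|v_y|/vₓ) = arctan(84.32/31.82) = 69.32°.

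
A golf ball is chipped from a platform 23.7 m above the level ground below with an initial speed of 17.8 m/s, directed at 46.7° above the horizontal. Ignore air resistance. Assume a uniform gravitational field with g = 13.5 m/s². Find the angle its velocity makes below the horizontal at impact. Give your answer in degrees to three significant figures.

66.8°

Horizontal component vₓ = 17.80 cos 46.7° = 12.21 m/s; vertical v_y0 = 17.80 sin 46.7° = 12.95 m/s.
Vertical motion (up positive, ground at y = 0): 6.750 t² − (12.95) t − 23.7 = 0, so t = (12.95 + √(12.95² + 2·13.5·23.7)) / 13.5 = (12.95 + 28.42) / 13.5 = 3.065 s.
At impact: v_y = v_y0 − g t = −28.42 m/s; vₓ = 12.21 m/s.
Angle below horizontal: arctan(|v_y|/vₓ) = arctan(28.42/12.21) = 66.75°.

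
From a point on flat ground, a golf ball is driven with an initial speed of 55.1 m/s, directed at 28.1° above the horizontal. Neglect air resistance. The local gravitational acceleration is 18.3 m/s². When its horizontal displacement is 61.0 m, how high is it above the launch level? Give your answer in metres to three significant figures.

Components: vₓ = 55.10 cos 28.1° = 48.61 m/s, v_y0 = 55.10 sin 28.1° = 25.95 m/s.
Time to reach x = 61.0 m: t = x/vₓ = 61.0/48.61 = 1.255 s.
Height: y = v_y0 t − ½ g t² = 25.95 × 1.255 − 9.150 × 1.255² = 32.57 − 14.41 = 18.16 m.

18.2 m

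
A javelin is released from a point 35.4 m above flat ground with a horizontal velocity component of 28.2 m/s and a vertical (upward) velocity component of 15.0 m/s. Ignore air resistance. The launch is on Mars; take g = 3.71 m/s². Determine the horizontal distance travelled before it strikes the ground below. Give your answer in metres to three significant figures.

282 m

With up positive and y = 0 at the ground: y(t) = 35.4 + (15.00) t − 1.855 t². Setting y = 0 and taking the positive root: t = [15.00 + √(15.00² + 2·3.71·35.4)] / 3.71 = (15.00 + 22.08) / 3.71 = 9.995 s.
Horizontal distance: R = vₓ t = 28.20 × 9.995 = 281.9 m.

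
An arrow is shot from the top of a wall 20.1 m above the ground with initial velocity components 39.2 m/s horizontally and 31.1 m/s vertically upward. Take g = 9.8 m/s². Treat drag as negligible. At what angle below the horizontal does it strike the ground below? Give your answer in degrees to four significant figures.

Vertical motion (up positive, ground at y = 0): 4.900 t² − (31.10) t − 20.1 = 0, so t = (31.10 + √(31.10² + 2·9.80·20.1)) / 9.80 = (31.10 + 36.89) / 9.80 = 6.938 s.
At impact: v_y = v_y0 − g t = −36.89 m/s; vₓ = 39.20 m/s.
Angle below horizontal: arctan(|v_y|/vₓ) = arctan(36.89/39.20) = 43.26°.

43.26°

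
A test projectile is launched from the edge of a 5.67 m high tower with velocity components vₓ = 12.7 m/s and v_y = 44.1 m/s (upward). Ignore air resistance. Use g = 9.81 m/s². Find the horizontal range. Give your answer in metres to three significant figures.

With up positive and y = 0 at the ground: y(t) = 5.67 + (44.10) t − 4.905 t². Setting y = 0 and taking the positive root: t = [44.10 + √(44.10² + 2·9.81·5.67)] / 9.81 = (44.10 + 45.34) / 9.81 = 9.118 s.
Horizontal distance: R = vₓ t = 12.70 × 9.118 = 115.8 m.

116 m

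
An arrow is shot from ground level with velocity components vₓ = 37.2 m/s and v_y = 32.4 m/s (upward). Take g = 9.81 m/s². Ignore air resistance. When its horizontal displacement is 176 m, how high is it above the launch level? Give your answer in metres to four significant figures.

43.50 m

x = vₓ t ⇒ t = 176/37.20 = 4.731 s.
Height: y = v_y0 t − ½ g t² = 32.40 × 4.731 − 4.905 × 4.731² = 153.3 − 109.8 = 43.50 m.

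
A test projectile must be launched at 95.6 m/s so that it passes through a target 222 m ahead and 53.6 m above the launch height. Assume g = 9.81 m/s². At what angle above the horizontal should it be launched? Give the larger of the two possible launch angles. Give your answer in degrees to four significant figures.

82.89°

Trajectory: y = x tanθ − g x² (1 + tan²θ)/(2v₀²). With x = 222, y = 53.6, v₀ = 95.6, g = 9.81:
26.45 tan²θ − 222 tanθ + (80.05) = 0.
tanθ = [222 ± √(222² − 4 × 26.45 × (80.05))] / (2 × 26.45) = (222 ± 202.0) / 52.90, giving tanθ = 0.3776 or 8.016.
θ = 20.69° or 82.89°; the larger is 82.89°.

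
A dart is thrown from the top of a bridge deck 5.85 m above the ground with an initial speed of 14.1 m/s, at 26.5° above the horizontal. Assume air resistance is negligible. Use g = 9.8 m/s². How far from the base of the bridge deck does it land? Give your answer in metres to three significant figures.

Resolve: vₓ = 14.10 cos 26.5° = 12.62 m/s and v_y0 = 14.10 sin 26.5° = 6.291 m/s.
Vertical motion (up positive, ground at y = 0): 4.900 t² − (6.291) t − 5.85 = 0, so t = (6.291 + √(6.291² + 2·9.80·5.85)) / 9.80 = (6.291 + 12.42) / 9.80 = 1.909 s.
Horizontal distance: R = vₓ t = 12.62 × 1.909 = 24.09 m.

24.1 m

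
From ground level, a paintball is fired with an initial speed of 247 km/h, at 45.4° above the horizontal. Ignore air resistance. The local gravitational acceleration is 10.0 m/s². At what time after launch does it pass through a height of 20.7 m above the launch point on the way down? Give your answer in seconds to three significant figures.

9.33 s

Convert: 247 km/h = 247/3.6 = 68.61 m/s.
Components: vₓ = 68.61 cos 45.4° = 48.18 m/s, v_y0 = 68.61 sin 45.4° = 48.85 m/s.
Set y = v_y0 t − ½ g t² = 20.7: 5.000 t² − 48.85 t + 20.7 = 0.
Quadratic formula: t = (48.85 ± √1972.6) / 10.0 = (48.85 ± 44.41) / 10.0 → t = 0.4439 s or 9.327 s.
The descending-branch root is 9.327 s.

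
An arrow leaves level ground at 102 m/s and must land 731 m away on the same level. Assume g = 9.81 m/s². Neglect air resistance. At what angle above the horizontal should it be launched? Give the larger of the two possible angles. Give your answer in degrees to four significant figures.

R = v₀² sin 2θ / g gives sin 2θ = gR/v₀² = 9.81·731/102² = 0.6893.
2θ = 43.57° or 180° − 43.57° = 136.4°, so θ = 21.79° or 68.21°.
The larger angle is 68.21°.

68.21°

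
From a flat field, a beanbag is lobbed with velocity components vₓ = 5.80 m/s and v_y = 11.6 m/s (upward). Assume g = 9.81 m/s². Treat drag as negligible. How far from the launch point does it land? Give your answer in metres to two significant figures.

Time aloft: T = 2 v_y0 / g = 2 × 11.60 / 9.81 = 2.365 s.
Horizontal distance R = vₓ T = 5.800 × 2.365 = 13.72 m.

14 m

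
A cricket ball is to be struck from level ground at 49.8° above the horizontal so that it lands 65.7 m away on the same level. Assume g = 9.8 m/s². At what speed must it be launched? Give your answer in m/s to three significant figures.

25.6 m/s

On level ground R = v₀² sin 2θ / g ⇒ v₀ = √(gR / sin 2θ).
v₀ = √(9.80 × 65.7 / sin 99.60°) = √(643.9 / 0.9860) = √653.00 = 25.55 m/s.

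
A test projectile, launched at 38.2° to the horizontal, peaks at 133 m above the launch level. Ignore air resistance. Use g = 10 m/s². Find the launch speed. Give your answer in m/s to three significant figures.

At the peak v_y = 0, so v_y0 = √(2gH) = √(2 × 10.0 × 133) = 51.58 m/s.
v_y0 = v₀ sin θ ⇒ v₀ = 51.58 / sin 38.2° = 83.40 m/s.

83.4 m/s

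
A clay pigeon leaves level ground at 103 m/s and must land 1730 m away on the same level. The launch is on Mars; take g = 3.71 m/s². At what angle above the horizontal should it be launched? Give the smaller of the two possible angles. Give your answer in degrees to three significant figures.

Level-ground range R = v₀² sin(2θ)/g ⇒ sin(2θ) = gR/v₀² = 3.71 × 1730 / 103² = 0.6050.
2θ = 37.23° or 180° − 37.23° = 142.8°, so θ = 18.61° or 71.39°.
The smaller angle is 18.61°.

18.6°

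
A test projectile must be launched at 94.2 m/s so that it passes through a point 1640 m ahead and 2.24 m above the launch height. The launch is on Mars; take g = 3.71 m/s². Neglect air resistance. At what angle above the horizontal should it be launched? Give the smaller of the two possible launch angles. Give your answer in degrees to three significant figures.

Trajectory: y = x tanθ − g x² (1 + tan²θ)/(2v₀²). With x = 1640, y = 2.24, v₀ = 94.2, g = 3.71:
562.3 tan²θ − 1640 tanθ + (564.5) = 0.
tanθ = [1640 ± √(1640² − 4 × 562.3 × (564.5))] / (2 × 562.3) = (1640 ± 1192) / 1125, giving tanθ = 0.3987 or 2.518.
θ = 21.74° or 68.34°; the smaller is 21.74°.

21.7°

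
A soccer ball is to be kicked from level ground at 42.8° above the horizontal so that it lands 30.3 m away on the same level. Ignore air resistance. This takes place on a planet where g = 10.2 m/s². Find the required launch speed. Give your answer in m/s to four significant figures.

17.61 m/s

Level-ground range: R = v₀² sin(2θ)/g, so v₀ = √(gR / sin 2θ).
v₀ = √(10.2 × 30.3 / sin 85.60°) = √(309.1 / 0.9971) = √309.97 = 17.61 m/s.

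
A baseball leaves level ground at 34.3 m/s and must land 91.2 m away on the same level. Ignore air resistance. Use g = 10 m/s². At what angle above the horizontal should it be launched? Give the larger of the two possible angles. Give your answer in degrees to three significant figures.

Level-ground range R = v₀² sin(2θ)/g ⇒ sin(2θ) = gR/v₀² = 10.0 × 91.2 / 34.3² = 0.7752.
2θ = 50.82° or 180° − 50.82° = 129.2°, so θ = 25.41° or 64.59°.
The larger angle is 64.59°.

64.6°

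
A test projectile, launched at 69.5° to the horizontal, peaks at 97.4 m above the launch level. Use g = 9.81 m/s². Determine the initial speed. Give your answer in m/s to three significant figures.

46.7 m/s

At the peak v_y = 0, so v_y0 = √(2gH) = √(2 × 9.81 × 97.4) = 43.71 m/s.
v_y0 = v₀ sin θ ⇒ v₀ = 43.71 / sin 69.5° = 46.67 m/s.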